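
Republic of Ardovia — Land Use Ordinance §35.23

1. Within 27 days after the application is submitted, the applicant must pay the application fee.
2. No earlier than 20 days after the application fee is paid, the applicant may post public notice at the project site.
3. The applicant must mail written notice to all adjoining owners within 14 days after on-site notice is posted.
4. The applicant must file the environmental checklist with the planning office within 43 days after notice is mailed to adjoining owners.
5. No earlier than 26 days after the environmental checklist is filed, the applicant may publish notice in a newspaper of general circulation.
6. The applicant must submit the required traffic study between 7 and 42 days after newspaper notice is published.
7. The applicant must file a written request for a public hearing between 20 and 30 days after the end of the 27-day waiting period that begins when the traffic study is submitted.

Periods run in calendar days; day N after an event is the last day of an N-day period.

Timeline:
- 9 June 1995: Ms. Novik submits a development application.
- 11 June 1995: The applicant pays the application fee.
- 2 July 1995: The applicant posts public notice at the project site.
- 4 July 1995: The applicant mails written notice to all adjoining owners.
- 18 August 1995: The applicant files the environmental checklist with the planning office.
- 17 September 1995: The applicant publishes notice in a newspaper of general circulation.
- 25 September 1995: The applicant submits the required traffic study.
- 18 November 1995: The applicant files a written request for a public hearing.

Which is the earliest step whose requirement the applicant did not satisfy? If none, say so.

Step 4

Step 1: 27 days after 9 June 1995 (when the application is submitted) is 6 July 1995; completed 11 June 1995, before the deadline.
Step 2: the earliest permitted date is 20 days after 11 June 1995 (when the application fee is paid), i.e. 1 July 1995; done 2 July 1995, after the minimum wait.
Step 3: 14 days after 2 July 1995 (when on-site notice is posted) is 16 July 1995; 4 July 1995 is within that limit.
Step 4: 43 days after 4 July 1995 (when notice is mailed to adjoining owners) is 16 August 1995; not done until 18 August 1995, 2 days after the deadline.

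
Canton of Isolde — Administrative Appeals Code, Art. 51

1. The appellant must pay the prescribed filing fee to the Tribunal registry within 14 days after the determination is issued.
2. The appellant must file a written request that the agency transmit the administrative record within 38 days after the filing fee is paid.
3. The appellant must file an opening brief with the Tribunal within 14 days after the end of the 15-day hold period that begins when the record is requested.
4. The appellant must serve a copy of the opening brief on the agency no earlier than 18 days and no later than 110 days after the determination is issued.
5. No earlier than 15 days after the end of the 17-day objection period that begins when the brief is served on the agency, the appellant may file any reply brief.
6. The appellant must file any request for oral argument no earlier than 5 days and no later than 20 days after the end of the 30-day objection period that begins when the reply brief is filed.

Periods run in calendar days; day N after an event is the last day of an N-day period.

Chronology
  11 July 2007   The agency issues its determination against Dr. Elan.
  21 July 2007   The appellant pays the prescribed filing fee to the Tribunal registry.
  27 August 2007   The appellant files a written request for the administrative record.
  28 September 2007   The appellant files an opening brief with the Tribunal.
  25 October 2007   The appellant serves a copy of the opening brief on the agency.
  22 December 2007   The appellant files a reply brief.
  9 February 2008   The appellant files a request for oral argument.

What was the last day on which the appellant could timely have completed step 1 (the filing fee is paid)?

Step 1 runs from 11 July 2007, when the determination is issued. 14 days after 11 July 2007 is 25 July 2007.

25 July 2007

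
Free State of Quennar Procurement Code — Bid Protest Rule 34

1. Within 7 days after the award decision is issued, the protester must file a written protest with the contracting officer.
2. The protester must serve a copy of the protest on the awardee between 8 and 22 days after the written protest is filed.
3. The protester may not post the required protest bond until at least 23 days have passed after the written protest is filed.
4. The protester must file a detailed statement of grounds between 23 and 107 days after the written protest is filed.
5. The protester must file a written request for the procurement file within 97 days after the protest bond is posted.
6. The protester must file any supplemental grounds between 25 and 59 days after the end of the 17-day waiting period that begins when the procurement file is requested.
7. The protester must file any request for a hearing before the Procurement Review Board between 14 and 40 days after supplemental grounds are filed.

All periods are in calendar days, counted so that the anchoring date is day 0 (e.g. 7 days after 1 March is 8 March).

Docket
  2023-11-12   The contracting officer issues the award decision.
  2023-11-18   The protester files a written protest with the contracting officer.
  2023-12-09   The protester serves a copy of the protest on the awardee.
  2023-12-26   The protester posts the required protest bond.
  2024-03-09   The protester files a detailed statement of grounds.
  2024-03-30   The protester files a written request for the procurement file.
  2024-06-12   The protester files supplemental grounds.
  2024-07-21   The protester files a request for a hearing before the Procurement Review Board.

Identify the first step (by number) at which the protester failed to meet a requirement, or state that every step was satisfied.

Step 4

(1) due by 2023-11-12 + 7 days = 2023-11-19; 2023-11-18 is within that limit.
(2) the permitted window runs from 2023-11-18 + 8 = 2023-11-26 to 2023-11-18 + 22 = 2023-12-10; done 2023-12-09, which is between those dates.
(3) permitted from 2023-11-18 + 23 days = 2023-12-11 onward; 2023-12-26 is on or after that date.
(4) the permitted window runs from 2023-11-18 + 23 = 2023-12-11 to 2023-11-18 + 107 = 2024-03-04; done 2024-03-09 — 5 days after the window closed.
The analysis stops there.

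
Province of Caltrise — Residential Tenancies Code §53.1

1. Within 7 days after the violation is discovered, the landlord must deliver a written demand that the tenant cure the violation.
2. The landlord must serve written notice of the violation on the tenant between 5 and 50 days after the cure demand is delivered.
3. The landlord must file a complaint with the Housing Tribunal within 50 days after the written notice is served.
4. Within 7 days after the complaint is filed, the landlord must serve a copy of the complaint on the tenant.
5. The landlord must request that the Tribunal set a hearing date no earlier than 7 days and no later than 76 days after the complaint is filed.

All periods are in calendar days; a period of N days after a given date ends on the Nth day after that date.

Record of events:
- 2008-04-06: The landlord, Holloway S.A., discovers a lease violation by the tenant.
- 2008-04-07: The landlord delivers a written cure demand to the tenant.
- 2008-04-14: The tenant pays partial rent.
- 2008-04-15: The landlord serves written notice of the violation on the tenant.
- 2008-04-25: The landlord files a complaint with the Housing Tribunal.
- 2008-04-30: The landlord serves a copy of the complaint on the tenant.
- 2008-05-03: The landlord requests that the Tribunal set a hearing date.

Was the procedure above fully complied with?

Yes

Step 1 — counting 7 days from 2008-04-06 (when the violation is discovered) gives a deadline of 2008-04-13; completed 2008-04-07, before the deadline.
Step 2 — 5 and 50 days from 2008-04-07 (when the cure demand is delivered) are 2008-04-12 and 2008-05-27 respectively; done 2008-04-15 — within the window.
Step 3 — counting 50 days from 2008-04-15 (when the written notice is served) gives a deadline of 2008-06-04; 2008-04-25 is within that limit.
Step 4 — counting 7 days from 2008-04-25 (when the complaint is filed) gives a deadline of 2008-05-02; completed 2008-04-30, before the deadline.
Step 5 — 7 and 76 days from 2008-04-25 (when the complaint is filed) are 2008-05-02 and 2008-07-10 respectively; done 2008-05-03 — within the window.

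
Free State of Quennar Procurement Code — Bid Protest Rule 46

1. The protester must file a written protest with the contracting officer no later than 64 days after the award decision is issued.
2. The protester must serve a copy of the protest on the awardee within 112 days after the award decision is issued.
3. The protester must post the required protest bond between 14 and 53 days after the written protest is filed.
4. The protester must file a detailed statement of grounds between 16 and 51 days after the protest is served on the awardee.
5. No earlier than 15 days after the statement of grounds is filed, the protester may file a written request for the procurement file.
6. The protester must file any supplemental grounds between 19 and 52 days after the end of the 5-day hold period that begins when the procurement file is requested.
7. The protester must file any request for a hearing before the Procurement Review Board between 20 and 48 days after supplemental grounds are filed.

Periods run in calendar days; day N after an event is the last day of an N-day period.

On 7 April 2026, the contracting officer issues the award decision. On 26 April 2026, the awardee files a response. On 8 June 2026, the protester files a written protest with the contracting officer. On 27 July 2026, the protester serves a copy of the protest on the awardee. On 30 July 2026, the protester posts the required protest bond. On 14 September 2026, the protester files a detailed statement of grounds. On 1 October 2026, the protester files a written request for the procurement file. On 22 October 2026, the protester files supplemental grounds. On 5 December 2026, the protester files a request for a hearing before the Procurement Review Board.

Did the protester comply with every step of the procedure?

(1) due by 7 April 2026 + 64 days = 10 June 2026; done 8 June 2026 — timely.
(2) due by 7 April 2026 + 112 days = 28 July 2026; completed 27 July 2026, before the deadline.
(3) the permitted window runs from 8 June 2026 + 14 = 22 June 2026 to 8 June 2026 + 53 = 31 July 2026; done 30 July 2026, which is between those dates.
(4) the permitted window runs from 27 July 2026 + 16 = 12 August 2026 to 27 July 2026 + 51 = 16 September 2026; done 14 September 2026 — within the window.
(5) permitted from 14 September 2026 + 15 days = 29 September 2026 onward; done 1 October 2026 — permitted.
(6) the permitted window runs from 6 October 2026 + 19 = 25 October 2026 to 6 October 2026 + 52 = 27 November 2026; done 22 October 2026 — 3 days before the window opened.
Later steps need not be reached.

No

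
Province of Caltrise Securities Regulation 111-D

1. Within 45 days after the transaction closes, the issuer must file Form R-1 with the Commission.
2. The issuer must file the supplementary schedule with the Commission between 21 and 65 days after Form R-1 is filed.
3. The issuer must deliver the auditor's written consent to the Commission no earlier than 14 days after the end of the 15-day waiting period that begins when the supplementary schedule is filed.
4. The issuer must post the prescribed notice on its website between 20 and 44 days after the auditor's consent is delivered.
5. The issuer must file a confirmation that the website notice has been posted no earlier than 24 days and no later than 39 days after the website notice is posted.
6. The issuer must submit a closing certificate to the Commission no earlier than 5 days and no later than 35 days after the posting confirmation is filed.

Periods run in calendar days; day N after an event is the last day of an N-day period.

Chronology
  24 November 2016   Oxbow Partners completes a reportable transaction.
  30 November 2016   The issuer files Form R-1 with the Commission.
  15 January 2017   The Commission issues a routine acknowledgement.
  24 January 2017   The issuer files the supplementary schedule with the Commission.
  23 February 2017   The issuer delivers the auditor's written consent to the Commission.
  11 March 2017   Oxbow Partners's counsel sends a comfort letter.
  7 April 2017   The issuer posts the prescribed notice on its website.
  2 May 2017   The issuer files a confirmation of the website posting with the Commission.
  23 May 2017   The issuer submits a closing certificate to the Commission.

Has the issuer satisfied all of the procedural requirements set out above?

Step 1 — counting 45 days from 24 November 2016 (when the transaction closes) gives a deadline of 8 January 2017; 30 November 2016 is within that limit.
Step 2 — 21 and 65 days from 30 November 2016 (when Form R-1 is filed) are 21 December 2016 and 3 February 2017 respectively; done 24 January 2017 — within the window.
Step 3 — must wait 14 days from 8 February 2017 (end of the 15-day waiting period, which began when the supplementary schedule is filed on 24 January 2017), so not before 22 February 2017; done 23 February 2017 — permitted.
Step 4 — 20 and 44 days from 23 February 2017 (when the auditor's consent is delivered) are 15 March 2017 and 8 April 2017 respectively; done 7 April 2017, which is between those dates.
Step 5 — 24 and 39 days from 7 April 2017 (when the website notice is posted) are 1 May 2017 and 16 May 2017 respectively; done 2 May 2017, which is between those dates.
Step 6 — 5 and 35 days from 2 May 2017 (when the posting confirmation is filed) are 7 May 2017 and 6 June 2017 respectively; 23 May 2017 falls inside that range.

Yes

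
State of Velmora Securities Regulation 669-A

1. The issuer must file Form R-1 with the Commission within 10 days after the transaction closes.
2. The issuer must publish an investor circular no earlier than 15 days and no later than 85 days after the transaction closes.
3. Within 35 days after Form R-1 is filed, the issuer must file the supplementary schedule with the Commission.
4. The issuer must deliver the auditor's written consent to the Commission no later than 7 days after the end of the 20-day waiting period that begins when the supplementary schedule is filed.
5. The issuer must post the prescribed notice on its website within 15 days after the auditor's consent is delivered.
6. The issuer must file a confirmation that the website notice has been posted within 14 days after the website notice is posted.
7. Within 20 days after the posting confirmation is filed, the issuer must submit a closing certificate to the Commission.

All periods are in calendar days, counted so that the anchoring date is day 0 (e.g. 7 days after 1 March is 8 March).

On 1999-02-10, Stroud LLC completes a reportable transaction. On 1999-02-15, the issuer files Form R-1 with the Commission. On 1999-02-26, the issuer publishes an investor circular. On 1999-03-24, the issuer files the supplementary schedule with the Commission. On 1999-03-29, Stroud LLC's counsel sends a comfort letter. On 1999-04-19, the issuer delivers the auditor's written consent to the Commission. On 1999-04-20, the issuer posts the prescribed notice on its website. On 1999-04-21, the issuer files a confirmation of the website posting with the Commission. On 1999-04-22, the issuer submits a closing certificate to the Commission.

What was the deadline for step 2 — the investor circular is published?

Step 2 runs from 1999-02-10, when the transaction closes. The window is 15–85 days after 1999-02-10; it closes on 1999-05-06.

1999-05-06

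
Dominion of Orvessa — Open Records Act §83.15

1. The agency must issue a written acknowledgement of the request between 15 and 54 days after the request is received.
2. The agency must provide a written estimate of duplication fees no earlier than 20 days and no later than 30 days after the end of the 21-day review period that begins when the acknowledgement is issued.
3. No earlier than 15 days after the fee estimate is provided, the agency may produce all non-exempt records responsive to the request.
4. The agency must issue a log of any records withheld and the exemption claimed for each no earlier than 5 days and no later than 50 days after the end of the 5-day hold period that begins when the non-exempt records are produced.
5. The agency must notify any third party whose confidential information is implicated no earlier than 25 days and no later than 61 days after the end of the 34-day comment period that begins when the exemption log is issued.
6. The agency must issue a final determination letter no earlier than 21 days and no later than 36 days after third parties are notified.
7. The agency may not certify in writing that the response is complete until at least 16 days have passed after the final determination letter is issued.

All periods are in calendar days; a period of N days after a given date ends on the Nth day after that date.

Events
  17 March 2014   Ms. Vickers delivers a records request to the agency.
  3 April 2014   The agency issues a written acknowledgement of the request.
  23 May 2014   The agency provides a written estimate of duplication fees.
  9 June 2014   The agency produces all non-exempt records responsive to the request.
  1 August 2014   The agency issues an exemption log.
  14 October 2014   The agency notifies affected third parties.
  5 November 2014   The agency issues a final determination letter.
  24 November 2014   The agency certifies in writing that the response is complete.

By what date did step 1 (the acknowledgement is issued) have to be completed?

Step 1 runs from 17 March 2014, when the request is received. The window is 15–54 days after 17 March 2014; it closes on 10 May 2014.

10 May 2014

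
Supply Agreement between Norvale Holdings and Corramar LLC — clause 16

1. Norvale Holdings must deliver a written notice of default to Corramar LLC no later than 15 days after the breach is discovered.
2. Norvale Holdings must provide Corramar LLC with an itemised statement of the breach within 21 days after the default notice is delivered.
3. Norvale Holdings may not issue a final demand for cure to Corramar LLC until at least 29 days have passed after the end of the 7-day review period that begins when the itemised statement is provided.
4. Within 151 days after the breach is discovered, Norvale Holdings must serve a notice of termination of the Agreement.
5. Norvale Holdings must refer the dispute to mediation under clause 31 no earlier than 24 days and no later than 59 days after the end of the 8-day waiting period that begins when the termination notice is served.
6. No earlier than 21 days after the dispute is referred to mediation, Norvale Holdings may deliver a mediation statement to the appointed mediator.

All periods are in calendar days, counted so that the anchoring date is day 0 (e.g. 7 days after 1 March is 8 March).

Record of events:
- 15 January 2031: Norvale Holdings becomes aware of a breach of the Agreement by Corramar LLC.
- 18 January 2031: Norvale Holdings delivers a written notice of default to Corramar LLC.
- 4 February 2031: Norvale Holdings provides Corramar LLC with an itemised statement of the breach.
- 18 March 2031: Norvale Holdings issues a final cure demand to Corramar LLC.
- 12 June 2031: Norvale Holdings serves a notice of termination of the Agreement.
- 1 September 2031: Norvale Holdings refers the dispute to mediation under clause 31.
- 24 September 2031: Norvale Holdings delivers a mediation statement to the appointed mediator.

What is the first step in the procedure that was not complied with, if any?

Step 5

(1) due by 15 January 2031 + 15 days = 30 January 2031; 18 January 2031 is within that limit.
(2) due by 18 January 2031 + 21 days = 8 February 2031; done 4 February 2031 — timely.
(3) permitted from 11 February 2031 + 29 days = 12 March 2031 onward; 18 March 2031 is on or after that date.
(4) due by 15 January 2031 + 151 days = 15 June 2031; 12 June 2031 is within that limit.
(5) the permitted window runs from 20 June 2031 + 24 = 14 July 2031 to 20 June 2031 + 59 = 18 August 2031; 1 September 2031 is 14 days past the end of the window.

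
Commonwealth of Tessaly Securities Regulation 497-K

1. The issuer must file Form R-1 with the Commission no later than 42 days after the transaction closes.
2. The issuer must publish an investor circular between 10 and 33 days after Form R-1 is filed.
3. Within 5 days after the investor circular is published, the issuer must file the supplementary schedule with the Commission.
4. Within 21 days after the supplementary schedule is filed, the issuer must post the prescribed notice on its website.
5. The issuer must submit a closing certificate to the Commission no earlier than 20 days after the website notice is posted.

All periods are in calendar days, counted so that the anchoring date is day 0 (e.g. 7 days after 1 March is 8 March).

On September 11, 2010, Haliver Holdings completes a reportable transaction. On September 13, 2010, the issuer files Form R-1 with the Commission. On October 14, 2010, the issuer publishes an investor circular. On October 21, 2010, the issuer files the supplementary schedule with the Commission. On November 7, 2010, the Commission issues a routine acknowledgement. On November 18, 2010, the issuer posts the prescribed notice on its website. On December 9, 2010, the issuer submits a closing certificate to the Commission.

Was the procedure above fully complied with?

No

Step 1: 42 days after September 11, 2010 (when the transaction closes) is October 23, 2010; done September 13, 2010 — timely.
Step 2: the window is 10–33 days after September 13, 2010 (when Form R-1 is filed), so September 23, 2010 through October 16, 2010; done October 14, 2010 — within the window.
Step 3: 5 days after October 14, 2010 (when the investor circular is published) is October 19, 2010; done October 21, 2010 — 2 days late.
No need to go further; step 3 was not satisfied.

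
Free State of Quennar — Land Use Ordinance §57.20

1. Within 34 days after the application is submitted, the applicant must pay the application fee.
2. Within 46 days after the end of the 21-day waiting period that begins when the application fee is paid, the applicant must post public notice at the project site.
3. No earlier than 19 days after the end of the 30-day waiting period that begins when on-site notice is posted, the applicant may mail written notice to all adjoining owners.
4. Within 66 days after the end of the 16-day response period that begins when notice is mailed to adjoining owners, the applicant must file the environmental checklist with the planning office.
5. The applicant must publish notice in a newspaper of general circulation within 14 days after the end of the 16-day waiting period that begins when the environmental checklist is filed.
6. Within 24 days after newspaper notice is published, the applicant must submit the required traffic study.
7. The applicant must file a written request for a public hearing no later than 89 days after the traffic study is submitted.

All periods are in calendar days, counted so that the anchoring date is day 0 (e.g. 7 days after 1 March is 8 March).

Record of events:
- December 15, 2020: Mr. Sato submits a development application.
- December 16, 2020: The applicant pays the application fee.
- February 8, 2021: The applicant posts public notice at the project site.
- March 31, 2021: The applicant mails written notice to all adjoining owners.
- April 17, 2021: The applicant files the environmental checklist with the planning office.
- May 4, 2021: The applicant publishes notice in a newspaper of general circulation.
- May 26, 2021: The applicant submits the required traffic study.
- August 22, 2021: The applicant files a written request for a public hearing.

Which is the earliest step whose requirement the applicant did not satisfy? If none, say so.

None — every step was satisfied

Step 1: 34 days after December 15, 2020 (when the application is submitted) is January 18, 2021; December 16, 2020 is within that limit.
Step 2: 46 days after January 6, 2021 (end of the 21-day waiting period, which began when the application fee is paid on December 16, 2020) is February 21, 2021; completed February 8, 2021, before the deadline.
Step 3: the earliest permitted date is 19 days after March 10, 2021 (end of the 30-day waiting period, which began when on-site notice is posted on February 8, 2021), i.e. March 29, 2021; March 31, 2021 is on or after that date.
Step 4: 66 days after April 16, 2021 (end of the 16-day response period, which began when notice is mailed to adjoining owners on March 31, 2021) is June 21, 2021; done April 17, 2021 — timely.
Step 5: 14 days after May 3, 2021 (end of the 16-day waiting period, which began when the environmental checklist is filed on April 17, 2021) is May 17, 2021; May 4, 2021 is within that limit.
Step 6: 24 days after May 4, 2021 (when newspaper notice is published) is May 28, 2021; completed May 26, 2021, before the deadline.
Step 7: 89 days after May 26, 2021 (when the traffic study is submitted) is August 23, 2021; done August 22, 2021 — timely.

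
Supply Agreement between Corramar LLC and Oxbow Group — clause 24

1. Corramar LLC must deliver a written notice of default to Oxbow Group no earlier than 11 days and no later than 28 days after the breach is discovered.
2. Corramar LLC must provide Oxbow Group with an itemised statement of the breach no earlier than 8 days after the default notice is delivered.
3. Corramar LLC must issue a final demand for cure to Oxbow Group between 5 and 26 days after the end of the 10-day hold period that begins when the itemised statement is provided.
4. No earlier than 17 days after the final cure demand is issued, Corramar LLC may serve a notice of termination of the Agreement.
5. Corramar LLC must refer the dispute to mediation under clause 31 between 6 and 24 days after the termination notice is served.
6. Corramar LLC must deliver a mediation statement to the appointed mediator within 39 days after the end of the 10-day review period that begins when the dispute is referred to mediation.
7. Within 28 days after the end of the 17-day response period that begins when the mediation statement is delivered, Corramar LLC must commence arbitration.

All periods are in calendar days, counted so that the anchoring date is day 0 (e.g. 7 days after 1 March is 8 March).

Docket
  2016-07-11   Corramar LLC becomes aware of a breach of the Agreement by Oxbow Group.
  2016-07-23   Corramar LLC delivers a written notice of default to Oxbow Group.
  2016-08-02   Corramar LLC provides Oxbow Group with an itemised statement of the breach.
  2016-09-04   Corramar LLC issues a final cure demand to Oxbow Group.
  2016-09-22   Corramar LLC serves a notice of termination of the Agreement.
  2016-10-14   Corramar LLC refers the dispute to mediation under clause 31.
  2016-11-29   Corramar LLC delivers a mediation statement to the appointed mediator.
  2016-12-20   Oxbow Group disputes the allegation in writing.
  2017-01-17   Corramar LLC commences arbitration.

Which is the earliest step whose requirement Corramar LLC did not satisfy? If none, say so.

Step 7

(1) the permitted window runs from 2016-07-11 + 11 = 2016-07-22 to 2016-07-11 + 28 = 2016-08-08; done 2016-07-23, which is between those dates.
(2) permitted from 2016-07-23 + 8 days = 2016-07-31 onward; done 2016-08-02, after the minimum wait.
(3) the permitted window runs from 2016-08-12 + 5 = 2016-08-17 to 2016-08-12 + 26 = 2016-09-07; done 2016-09-04, which is between those dates.
(4) permitted from 2016-09-04 + 17 days = 2016-09-21 onward; done 2016-09-22 — permitted.
(5) the permitted window runs from 2016-09-22 + 6 = 2016-09-28 to 2016-09-22 + 24 = 2016-10-16; done 2016-10-14 — within the window.
(6) due by 2016-10-24 + 39 days = 2016-12-02; done 2016-11-29 — timely.
(7) due by 2016-12-16 + 28 days = 2017-01-13; not done until 2017-01-17, 4 days after the deadline.
The procedure was therefore not followed at step 7.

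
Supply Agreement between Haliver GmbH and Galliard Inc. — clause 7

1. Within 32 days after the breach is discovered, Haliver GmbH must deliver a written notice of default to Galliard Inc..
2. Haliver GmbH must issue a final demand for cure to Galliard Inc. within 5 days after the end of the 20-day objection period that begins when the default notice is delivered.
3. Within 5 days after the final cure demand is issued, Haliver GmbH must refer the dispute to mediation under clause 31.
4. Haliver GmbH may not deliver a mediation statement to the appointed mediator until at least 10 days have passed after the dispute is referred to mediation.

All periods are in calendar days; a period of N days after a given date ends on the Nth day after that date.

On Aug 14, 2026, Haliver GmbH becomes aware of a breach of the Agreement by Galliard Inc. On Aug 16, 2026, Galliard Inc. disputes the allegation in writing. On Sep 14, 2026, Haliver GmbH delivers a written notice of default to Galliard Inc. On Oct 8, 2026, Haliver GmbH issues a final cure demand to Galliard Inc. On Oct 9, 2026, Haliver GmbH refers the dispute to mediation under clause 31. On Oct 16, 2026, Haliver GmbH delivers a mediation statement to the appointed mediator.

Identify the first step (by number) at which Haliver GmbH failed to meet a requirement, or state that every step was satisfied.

Step 1: 32 days after Aug 14, 2026 (when the breach is discovered) is Sep 15, 2026; Sep 14, 2026 is within that limit.
Step 2: 5 days after Oct 4, 2026 (end of the 20-day objection period, which began when the default notice is delivered on Sep 14, 2026) is Oct 9, 2026; Oct 8, 2026 is within that limit.
Step 3: 5 days after Oct 8, 2026 (when the final cure demand is issued) is Oct 13, 2026; done Oct 9, 2026 — timely.
Step 4: the earliest permitted date is 10 days after Oct 9, 2026 (when the dispute is referred to mediation), i.e. Oct 19, 2026; acted on Oct 16, 2026, 3 days prematurely.
Later steps need not be reached.

Step 4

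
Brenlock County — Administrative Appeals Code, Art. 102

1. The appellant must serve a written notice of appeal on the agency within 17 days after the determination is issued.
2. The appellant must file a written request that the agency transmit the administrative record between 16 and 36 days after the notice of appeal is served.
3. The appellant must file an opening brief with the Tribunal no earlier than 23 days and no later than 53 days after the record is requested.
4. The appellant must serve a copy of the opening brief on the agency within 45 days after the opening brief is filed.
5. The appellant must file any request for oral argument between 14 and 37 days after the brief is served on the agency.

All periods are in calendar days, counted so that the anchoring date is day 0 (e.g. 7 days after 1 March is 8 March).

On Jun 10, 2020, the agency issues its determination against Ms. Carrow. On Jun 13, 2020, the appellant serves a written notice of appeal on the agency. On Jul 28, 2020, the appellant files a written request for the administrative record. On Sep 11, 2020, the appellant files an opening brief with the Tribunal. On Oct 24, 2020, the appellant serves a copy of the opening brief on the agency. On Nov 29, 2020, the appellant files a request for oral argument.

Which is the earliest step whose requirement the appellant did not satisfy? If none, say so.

Step 2

Step 1: 17 days after Jun 10, 2020 (when the determination is issued) is Jun 27, 2020; completed Jun 13, 2020, before the deadline.
Step 2: the window is 16–36 days after Jun 13, 2020 (when the notice of appeal is served), so Jun 29, 2020 through Jul 19, 2020; done Jul 28, 2020 — 9 days after the window closed.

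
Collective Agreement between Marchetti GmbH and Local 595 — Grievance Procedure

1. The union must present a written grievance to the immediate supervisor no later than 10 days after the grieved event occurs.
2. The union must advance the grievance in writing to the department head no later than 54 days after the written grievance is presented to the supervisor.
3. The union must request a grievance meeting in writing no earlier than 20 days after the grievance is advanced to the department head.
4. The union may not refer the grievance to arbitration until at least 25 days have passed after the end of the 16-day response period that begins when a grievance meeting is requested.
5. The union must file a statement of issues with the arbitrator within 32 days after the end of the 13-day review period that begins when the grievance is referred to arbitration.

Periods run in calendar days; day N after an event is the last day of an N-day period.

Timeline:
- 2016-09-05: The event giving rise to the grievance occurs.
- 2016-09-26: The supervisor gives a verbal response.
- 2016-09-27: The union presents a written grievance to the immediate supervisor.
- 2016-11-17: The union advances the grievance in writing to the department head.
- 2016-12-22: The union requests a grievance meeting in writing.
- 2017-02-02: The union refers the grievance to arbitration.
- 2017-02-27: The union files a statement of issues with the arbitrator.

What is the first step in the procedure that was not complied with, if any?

Step 1

Step 1: 10 days after 2016-09-05 (when the grieved event occurs) is 2016-09-15; done 2016-09-27 — 12 days late.
No need to go further; step 1 was not satisfied.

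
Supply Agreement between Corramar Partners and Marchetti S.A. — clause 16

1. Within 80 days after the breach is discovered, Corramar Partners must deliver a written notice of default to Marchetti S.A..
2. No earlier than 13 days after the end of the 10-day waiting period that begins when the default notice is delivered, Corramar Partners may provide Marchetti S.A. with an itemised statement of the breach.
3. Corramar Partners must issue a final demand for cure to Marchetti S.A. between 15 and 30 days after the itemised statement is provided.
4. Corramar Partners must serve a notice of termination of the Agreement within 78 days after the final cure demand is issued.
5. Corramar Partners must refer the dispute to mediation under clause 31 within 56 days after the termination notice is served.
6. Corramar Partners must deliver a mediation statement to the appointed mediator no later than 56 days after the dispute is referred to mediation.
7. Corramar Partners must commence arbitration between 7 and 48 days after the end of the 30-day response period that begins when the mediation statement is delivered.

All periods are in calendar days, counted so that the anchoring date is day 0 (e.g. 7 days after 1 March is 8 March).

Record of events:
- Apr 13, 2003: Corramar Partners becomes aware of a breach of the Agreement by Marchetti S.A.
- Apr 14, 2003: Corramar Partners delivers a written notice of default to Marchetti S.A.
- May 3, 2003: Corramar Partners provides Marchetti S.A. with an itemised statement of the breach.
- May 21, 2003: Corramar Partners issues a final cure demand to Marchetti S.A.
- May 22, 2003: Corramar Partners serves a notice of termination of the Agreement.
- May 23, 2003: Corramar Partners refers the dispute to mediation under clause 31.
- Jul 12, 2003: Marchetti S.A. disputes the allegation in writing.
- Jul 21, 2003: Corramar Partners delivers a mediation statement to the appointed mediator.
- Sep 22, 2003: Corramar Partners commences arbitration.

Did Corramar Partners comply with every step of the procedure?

No

Step 1 — counting 80 days from Apr 13, 2003 (when the breach is discovered) gives a deadline of Jul 2, 2003; Apr 14, 2003 is within that limit.
Step 2 — must wait 13 days from Apr 24, 2003 (end of the 10-day waiting period, which began when the default notice is delivered on Apr 14, 2003), so not before May 7, 2003; May 3, 2003 is 4 days before the earliest permitted date.
The analysis stops there.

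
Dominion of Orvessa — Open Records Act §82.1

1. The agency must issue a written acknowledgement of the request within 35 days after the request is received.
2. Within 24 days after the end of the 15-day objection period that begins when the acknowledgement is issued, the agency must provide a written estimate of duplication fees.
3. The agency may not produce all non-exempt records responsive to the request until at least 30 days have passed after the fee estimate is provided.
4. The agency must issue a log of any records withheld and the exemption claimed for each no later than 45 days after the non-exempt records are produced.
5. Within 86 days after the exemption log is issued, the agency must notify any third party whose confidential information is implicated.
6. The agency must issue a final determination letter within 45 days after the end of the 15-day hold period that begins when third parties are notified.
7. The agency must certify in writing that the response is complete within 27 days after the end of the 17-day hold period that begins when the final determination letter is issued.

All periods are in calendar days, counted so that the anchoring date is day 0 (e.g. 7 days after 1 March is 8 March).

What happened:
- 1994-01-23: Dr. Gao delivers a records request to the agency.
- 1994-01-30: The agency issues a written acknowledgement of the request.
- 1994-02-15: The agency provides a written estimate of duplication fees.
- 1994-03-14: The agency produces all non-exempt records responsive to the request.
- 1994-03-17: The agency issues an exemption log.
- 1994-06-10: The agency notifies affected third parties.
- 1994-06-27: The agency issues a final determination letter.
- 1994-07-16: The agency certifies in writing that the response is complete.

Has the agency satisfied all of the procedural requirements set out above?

No

(1) due by 1994-01-23 + 35 days = 1994-02-27; completed 1994-01-30, before the deadline.
(2) due by 1994-02-14 + 24 days = 1994-03-10; completed 1994-02-15, before the deadline.
(3) permitted from 1994-02-15 + 30 days = 1994-03-17 onward; 1994-03-14 is 3 days before the earliest permitted date.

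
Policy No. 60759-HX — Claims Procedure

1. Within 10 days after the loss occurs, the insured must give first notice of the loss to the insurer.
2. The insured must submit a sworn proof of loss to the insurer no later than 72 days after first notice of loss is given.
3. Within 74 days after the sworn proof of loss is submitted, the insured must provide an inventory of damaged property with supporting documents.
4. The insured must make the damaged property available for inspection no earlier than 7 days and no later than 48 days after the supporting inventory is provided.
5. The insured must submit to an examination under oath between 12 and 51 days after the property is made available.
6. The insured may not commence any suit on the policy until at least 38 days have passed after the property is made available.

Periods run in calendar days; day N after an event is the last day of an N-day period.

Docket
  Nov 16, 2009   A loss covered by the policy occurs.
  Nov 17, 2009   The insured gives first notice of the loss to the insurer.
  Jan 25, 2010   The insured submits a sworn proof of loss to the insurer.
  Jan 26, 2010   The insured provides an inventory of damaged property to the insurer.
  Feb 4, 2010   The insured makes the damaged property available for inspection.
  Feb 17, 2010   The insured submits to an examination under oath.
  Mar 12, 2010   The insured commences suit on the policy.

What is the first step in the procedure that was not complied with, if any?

(1) due by Nov 16, 2009 + 10 days = Nov 26, 2009; done Nov 17, 2009 — timely.
(2) due by Nov 17, 2009 + 72 days = Jan 28, 2010; Jan 25, 2010 is within that limit.
(3) due by Jan 25, 2010 + 74 days = Apr 9, 2010; Jan 26, 2010 is within that limit.
(4) the permitted window runs from Jan 26, 2010 + 7 = Feb 2, 2010 to Jan 26, 2010 + 48 = Mar 15, 2010; done Feb 4, 2010, which is between those dates.
(5) the permitted window runs from Feb 4, 2010 + 12 = Feb 16, 2010 to Feb 4, 2010 + 51 = Mar 27, 2010; Feb 17, 2010 falls inside that range.
(6) permitted from Feb 4, 2010 + 38 days = Mar 14, 2010 onward; done Mar 12, 2010 — 2 days too early.
Later steps need not be reached.

Step 6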